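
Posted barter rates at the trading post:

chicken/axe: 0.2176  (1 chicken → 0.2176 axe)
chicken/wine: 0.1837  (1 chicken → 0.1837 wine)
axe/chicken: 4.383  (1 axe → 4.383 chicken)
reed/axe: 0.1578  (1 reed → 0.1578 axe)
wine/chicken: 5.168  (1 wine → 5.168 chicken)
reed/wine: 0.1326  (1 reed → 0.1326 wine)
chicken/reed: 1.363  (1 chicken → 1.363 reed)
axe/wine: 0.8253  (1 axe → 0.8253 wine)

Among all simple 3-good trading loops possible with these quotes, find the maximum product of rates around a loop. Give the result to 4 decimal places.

axe→chicken→reed→axe: 4.383 × 1.363 × 0.1578 = 0.94270
wine→chicken→reed→wine: 5.168 × 1.363 × 0.1326 = 0.93403
wine→chicken→axe→wine: 5.168 × 0.2176 × 0.8253 = 0.92810
Maximum is axe→chicken→reed→axe at 0.9427; no arbitrage — every cycle loses value.

0.9427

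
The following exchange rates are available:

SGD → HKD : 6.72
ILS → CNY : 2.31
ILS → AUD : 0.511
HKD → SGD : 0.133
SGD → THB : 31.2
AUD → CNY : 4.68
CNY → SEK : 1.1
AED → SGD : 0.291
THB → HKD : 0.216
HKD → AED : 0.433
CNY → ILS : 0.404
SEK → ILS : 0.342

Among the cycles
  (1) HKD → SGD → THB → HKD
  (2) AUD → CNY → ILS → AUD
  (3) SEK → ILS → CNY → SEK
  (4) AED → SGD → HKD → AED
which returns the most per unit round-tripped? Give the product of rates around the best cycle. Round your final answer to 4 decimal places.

0.9662

(1) 0.133 × 31.2 × 0.216 = 0.89631
(2) 4.68 × 0.404 × 0.511 = 0.96616
(3) 0.342 × 2.31 × 1.1 = 0.86902
(4) 0.291 × 6.72 × 0.433 = 0.84674
Highest is cycle (2) at 0.9662 (≤1, no arbitrage).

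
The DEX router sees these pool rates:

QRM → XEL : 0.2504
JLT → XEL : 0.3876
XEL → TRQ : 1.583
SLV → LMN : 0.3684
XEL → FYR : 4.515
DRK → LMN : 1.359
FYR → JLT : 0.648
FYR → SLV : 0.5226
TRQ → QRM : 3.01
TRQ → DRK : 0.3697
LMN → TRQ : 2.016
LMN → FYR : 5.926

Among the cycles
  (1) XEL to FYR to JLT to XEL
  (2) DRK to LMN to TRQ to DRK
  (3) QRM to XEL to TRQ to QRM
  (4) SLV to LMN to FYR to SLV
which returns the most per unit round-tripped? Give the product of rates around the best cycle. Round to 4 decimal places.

(1) 4.515 × 0.648 × 0.3876 = 1.13401
(2) 1.359 × 2.016 × 0.3697 = 1.01288
(3) 0.2504 × 1.583 × 3.01 = 1.19311
(4) 0.3684 × 5.926 × 0.5226 = 1.14091
Highest is cycle (3) at 1.1931 (>1, arbitrage).

1.1931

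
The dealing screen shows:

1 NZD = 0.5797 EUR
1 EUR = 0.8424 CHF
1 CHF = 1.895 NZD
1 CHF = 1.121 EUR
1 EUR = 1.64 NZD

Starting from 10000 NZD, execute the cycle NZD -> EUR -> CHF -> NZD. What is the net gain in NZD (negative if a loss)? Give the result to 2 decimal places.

10000 NZD × 0.5797 = 5797 EUR
5797 EUR × 0.8424 = 4883.3928 CHF
4883.3928 CHF × 1.895 = 9254.029356 NZD
Net change: 9254.029356 − 10000 = -745.970644 NZD

-745.97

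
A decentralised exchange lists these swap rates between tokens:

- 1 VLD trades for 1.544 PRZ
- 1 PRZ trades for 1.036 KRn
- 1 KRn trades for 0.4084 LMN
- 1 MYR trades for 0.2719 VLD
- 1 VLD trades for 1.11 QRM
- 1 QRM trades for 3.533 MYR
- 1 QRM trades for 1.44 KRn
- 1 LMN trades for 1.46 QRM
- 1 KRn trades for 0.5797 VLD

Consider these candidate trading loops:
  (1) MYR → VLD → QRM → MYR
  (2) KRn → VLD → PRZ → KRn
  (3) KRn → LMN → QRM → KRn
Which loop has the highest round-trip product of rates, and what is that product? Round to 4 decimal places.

1.0663

(1) 0.2719 × 1.11 × 3.533 = 1.06629
(2) 0.5797 × 1.544 × 1.036 = 0.92728
(3) 0.4084 × 1.46 × 1.44 = 0.85862
Highest is cycle (1) at 1.0663 (>1, arbitrage).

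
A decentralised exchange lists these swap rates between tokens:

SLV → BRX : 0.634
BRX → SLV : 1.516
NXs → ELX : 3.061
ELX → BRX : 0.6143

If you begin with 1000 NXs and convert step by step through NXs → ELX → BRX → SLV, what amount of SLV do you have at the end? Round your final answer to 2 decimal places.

1000 NXs × 3.061 = 3061 ELX
3061 ELX × 0.6143 = 1880.3723 BRX
1880.3723 BRX × 1.516 = 2850.6444068 SLV

2850.64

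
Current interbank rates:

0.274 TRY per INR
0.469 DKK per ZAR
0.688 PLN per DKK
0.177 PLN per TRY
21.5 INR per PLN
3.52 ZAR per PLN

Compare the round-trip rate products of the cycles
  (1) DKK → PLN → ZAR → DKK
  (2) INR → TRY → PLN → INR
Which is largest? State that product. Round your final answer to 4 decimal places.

(1) 0.688 × 3.52 × 0.469 = 1.13581
(2) 0.274 × 0.177 × 21.5 = 1.04271
Highest is cycle (1) at 1.1358 (>1, arbitrage).

1.1358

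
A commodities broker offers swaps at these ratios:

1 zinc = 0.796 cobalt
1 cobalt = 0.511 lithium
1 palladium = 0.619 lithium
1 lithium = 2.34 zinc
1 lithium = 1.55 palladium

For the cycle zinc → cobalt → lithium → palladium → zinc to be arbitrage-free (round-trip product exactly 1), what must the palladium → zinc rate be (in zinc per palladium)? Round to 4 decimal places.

1.5861

Known legs of the cycle: 0.796 × 0.511 × 1.55 = 0.6304718
For no arbitrage the full-cycle product must be 1, so the missing rate is 1 / 0.6304718 ≈ 1.586114.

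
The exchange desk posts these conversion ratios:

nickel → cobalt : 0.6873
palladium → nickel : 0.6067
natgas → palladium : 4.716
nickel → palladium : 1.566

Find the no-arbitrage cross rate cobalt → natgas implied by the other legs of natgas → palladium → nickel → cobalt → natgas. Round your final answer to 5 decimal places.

Known legs of the cycle: 4.716 × 0.6067 × 0.6873 = 1.96650083556
For no arbitrage the full-cycle product must be 1, so the missing rate is 1 / 1.96650083556 ≈ 0.5085175.

0.50852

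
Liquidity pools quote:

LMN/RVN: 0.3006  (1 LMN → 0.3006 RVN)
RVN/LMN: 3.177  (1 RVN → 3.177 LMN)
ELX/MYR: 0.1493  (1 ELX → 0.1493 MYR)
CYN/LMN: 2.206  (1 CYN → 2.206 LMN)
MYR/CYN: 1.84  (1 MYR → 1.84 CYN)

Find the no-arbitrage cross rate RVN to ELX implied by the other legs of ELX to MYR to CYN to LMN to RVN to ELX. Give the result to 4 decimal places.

5.4894

Known legs of the cycle: 0.1493 × 1.84 × 2.206 × 0.3006 = 0.1821680104032
For no arbitrage the full-cycle product must be 1, so the missing rate is 1 / 0.1821680104032 ≈ 5.489438.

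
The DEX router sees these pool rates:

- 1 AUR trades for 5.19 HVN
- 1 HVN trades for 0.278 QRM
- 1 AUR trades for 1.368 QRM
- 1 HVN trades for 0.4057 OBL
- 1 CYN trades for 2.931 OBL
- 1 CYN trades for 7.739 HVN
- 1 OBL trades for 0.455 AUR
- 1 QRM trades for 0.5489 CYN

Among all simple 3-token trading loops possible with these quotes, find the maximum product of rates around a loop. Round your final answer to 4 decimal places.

HVN→QRM→CYN→HVN: 0.278 × 0.5489 × 7.739 = 1.18093
OBL→AUR→HVN→OBL: 0.455 × 5.19 × 0.4057 = 0.95804
Maximum is HVN→QRM→CYN→HVN at 1.1809; arbitrage exists.

1.1809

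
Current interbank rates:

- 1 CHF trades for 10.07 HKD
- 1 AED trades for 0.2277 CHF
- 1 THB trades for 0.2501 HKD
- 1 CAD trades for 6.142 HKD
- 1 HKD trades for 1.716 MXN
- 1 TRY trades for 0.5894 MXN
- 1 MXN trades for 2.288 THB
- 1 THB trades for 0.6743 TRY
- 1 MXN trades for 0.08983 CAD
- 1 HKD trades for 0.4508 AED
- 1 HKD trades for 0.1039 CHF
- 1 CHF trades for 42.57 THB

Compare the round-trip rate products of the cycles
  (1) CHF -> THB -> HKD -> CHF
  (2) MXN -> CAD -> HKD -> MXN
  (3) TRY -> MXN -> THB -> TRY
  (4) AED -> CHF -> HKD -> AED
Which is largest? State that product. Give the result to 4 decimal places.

(1) 42.57 × 0.2501 × 0.1039 = 1.10620
(2) 0.08983 × 6.142 × 1.716 = 0.94678
(3) 0.5894 × 2.288 × 0.6743 = 0.90933
(4) 0.2277 × 10.07 × 0.4508 = 1.03366
Highest is cycle (1) at 1.1062 (>1, arbitrage).

1.1062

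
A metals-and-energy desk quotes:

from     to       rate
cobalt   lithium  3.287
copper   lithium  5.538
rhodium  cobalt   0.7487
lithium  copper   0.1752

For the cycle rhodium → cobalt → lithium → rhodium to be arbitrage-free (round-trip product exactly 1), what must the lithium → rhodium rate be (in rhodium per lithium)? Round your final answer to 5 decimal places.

Known legs of the cycle: 0.7487 × 3.287 = 2.4609769
For no arbitrage the full-cycle product must be 1, so the missing rate is 1 / 2.4609769 ≈ 0.4063427.

0.40634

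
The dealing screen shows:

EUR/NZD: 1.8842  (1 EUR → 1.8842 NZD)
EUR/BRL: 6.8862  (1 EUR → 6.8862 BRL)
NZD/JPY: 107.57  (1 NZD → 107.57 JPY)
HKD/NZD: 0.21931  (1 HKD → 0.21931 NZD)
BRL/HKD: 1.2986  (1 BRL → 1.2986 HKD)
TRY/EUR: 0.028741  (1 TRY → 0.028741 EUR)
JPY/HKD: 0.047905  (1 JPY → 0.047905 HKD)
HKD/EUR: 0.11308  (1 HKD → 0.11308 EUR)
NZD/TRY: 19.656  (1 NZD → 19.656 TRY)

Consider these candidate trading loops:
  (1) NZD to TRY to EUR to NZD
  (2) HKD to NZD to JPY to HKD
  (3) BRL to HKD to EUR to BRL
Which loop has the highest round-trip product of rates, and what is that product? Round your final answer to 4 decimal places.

1.1301

(1) 19.656 × 0.028741 × 1.8842 = 1.06445
(2) 0.21931 × 107.57 × 0.047905 = 1.13014
(3) 1.2986 × 0.11308 × 6.8862 = 1.01121
Highest is cycle (2) at 1.1301 (>1, arbitrage).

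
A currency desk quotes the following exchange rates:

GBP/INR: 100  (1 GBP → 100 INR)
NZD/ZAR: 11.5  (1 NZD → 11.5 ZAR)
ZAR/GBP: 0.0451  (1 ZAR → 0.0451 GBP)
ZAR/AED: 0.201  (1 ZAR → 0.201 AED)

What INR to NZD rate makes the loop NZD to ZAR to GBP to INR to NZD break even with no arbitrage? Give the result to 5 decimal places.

Known legs of the cycle: 11.5 × 0.0451 × 100 = 51.865
For no arbitrage the full-cycle product must be 1, so the missing rate is 1 / 51.865 ≈ 0.0192808.

0.01928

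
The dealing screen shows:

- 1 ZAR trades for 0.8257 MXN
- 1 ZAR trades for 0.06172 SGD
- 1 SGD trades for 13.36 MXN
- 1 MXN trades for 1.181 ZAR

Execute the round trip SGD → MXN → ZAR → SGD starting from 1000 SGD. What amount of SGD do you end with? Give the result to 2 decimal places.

973.83

1000 SGD × 13.36 = 13360 MXN
13360 MXN × 1.181 = 15778.16 ZAR
15778.16 ZAR × 0.06172 = 973.8280352 SGD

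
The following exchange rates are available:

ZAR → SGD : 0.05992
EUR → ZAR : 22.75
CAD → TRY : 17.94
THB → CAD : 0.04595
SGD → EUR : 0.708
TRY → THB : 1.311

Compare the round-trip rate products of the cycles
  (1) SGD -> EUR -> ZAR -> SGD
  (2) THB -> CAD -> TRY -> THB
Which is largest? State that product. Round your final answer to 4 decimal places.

1.0807

(1) 0.708 × 22.75 × 0.05992 = 0.96513
(2) 0.04595 × 17.94 × 1.311 = 1.08071
Highest is cycle (2) at 1.0807 (>1, arbitrage).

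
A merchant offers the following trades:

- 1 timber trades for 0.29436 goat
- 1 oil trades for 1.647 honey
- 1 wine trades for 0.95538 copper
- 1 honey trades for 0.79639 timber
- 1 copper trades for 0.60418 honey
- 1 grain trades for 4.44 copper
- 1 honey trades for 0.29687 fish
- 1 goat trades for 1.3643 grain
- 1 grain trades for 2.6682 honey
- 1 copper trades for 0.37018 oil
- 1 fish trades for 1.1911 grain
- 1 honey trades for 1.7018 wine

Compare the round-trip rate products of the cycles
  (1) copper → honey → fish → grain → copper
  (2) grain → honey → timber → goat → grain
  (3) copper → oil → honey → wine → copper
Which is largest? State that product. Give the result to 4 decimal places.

0.9913

(1) 0.60418 × 0.29687 × 1.1911 × 4.44 = 0.94856
(2) 2.6682 × 0.79639 × 0.29436 × 1.3643 = 0.85336
(3) 0.37018 × 1.647 × 1.7018 × 0.95538 = 0.99127
Highest is cycle (3) at 0.9913 (≤1, no arbitrage).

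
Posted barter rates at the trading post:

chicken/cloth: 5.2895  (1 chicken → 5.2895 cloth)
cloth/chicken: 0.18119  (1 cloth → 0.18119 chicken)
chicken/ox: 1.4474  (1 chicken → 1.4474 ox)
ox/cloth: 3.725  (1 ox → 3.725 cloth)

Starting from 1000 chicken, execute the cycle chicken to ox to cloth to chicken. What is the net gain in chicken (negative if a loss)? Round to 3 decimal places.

1000 chicken × 1.4474 = 1447.4 ox
1447.4 ox × 3.725 = 5391.565 cloth
5391.565 cloth × 0.18119 = 976.89766235 chicken
Net change: 976.89766235 − 1000 = -23.10233765 chicken

-23.102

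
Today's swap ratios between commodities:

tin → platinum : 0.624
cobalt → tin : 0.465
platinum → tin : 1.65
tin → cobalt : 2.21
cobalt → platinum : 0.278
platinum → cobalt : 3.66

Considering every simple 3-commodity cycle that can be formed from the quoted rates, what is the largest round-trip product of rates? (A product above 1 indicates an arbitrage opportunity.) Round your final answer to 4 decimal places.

platinum→cobalt→tin→platinum: 3.66 × 0.465 × 0.624 = 1.06199
platinum→tin→cobalt→platinum: 1.65 × 2.21 × 0.278 = 1.01373
Maximum is platinum→cobalt→tin→platinum at 1.0620; arbitrage exists.

1.0620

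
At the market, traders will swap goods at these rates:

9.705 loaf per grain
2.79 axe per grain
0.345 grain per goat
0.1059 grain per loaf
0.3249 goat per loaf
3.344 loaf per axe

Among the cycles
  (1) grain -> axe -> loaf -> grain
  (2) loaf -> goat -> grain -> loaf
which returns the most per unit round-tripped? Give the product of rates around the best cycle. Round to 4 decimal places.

1.0878

(1) 2.79 × 3.344 × 0.1059 = 0.98802
(2) 0.3249 × 0.345 × 9.705 = 1.08784
Highest is cycle (2) at 1.0878 (>1, arbitrage).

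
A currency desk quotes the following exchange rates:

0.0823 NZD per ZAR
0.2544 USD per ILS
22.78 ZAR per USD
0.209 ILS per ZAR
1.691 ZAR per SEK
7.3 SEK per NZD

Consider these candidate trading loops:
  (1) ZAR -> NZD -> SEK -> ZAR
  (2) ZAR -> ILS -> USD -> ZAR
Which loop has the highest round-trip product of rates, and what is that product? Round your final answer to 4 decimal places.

1.2112

(1) 0.0823 × 7.3 × 1.691 = 1.01594
(2) 0.209 × 0.2544 × 22.78 = 1.21120
Highest is cycle (2) at 1.2112 (>1, arbitrage).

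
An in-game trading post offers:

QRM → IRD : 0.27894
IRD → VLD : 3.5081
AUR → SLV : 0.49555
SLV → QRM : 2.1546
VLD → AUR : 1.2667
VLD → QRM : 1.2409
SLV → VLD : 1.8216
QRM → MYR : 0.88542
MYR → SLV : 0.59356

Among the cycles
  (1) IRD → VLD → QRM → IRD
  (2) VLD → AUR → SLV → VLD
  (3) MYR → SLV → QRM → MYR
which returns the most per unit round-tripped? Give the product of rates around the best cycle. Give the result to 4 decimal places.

1.2143

(1) 3.5081 × 1.2409 × 0.27894 = 1.21428
(2) 1.2667 × 0.49555 × 1.8216 = 1.14344
(3) 0.59356 × 2.1546 × 0.88542 = 1.13235
Highest is cycle (1) at 1.2143 (>1, arbitrage).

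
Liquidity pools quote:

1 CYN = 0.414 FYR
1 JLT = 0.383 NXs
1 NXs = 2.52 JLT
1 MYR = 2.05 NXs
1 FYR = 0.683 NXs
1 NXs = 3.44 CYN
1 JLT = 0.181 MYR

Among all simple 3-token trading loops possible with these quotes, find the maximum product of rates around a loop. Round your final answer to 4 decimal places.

0.9727

FYR→NXs→CYN→FYR: 0.683 × 3.44 × 0.414 = 0.97270
JLT→MYR→NXs→JLT: 0.181 × 2.05 × 2.52 = 0.93505
Maximum is FYR→NXs→CYN→FYR at 0.9727; no arbitrage — every cycle loses value.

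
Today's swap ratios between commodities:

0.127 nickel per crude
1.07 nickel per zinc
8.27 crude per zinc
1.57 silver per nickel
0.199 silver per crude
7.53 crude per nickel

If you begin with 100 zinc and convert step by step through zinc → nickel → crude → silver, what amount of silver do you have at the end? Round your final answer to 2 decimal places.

100 zinc × 1.07 = 107 nickel
107 nickel × 7.53 = 805.71 crude
805.71 crude × 0.199 = 160.33629 silver

160.34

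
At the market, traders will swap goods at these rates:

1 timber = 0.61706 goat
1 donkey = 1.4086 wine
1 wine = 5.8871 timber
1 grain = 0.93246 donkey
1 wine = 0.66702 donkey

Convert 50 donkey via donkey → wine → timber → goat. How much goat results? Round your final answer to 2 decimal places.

255.85

50 donkey × 1.4086 = 70.43 wine
70.43 wine × 5.8871 = 414.628453 timber
414.628453 timber × 0.61706 = 255.85063320818 goat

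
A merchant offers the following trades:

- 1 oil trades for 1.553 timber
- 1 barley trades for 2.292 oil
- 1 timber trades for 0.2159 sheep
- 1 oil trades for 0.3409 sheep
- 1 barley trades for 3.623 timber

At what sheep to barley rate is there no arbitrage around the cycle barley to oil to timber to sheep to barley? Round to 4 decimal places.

Known legs of the cycle: 2.292 × 1.553 × 0.2159 = 0.7684908684
For no arbitrage the full-cycle product must be 1, so the missing rate is 1 / 0.7684908684 ≈ 1.301252.

1.3013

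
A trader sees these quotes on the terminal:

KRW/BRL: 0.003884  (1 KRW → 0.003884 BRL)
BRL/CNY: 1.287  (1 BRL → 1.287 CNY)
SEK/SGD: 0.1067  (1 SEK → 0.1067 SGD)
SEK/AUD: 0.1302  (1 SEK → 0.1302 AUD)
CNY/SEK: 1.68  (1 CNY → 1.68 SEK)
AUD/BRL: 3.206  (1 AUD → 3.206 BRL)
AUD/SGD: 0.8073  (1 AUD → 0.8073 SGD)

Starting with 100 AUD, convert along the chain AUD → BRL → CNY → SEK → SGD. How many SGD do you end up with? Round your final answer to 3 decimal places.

100 AUD × 3.206 = 320.6 BRL
320.6 BRL × 1.287 = 412.6122 CNY
412.6122 CNY × 1.68 = 693.188496 SEK
693.188496 SEK × 0.1067 = 73.9632125232 SGD

73.963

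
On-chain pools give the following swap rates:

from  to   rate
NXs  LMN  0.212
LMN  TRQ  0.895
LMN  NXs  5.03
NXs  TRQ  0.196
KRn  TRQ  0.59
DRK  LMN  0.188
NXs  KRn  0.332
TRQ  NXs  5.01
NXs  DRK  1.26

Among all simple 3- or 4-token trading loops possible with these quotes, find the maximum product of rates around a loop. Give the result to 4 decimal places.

1.1915

NXs→DRK→LMN→NXs: 1.26 × 0.188 × 5.03 = 1.19151
NXs→DRK→LMN→TRQ→NXs: 1.26 × 0.188 × 0.895 × 5.01 = 1.06216
NXs→KRn→TRQ→NXs: 0.332 × 0.59 × 5.01 = 0.98136
NXs→LMN→TRQ→NXs: 0.212 × 0.895 × 5.01 = 0.95060
Maximum is NXs→DRK→LMN→NXs at 1.1915; arbitrage exists.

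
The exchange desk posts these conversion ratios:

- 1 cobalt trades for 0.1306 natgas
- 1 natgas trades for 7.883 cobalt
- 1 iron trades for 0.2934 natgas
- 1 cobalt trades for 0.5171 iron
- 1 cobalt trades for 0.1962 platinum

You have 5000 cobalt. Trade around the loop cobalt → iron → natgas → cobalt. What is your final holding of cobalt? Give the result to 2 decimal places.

5000 cobalt × 0.5171 = 2585.5 iron
2585.5 iron × 0.2934 = 758.5857 natgas
758.5857 natgas × 7.883 = 5979.9310731 cobalt

5979.93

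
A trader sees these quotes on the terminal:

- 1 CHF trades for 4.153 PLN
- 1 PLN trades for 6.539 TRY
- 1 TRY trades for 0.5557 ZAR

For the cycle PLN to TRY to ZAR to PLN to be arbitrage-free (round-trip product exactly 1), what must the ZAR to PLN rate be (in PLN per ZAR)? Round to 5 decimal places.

0.27520

Known legs of the cycle: 6.539 × 0.5557 = 3.6337223
For no arbitrage the full-cycle product must be 1, so the missing rate is 1 / 3.6337223 ≈ 0.2751999.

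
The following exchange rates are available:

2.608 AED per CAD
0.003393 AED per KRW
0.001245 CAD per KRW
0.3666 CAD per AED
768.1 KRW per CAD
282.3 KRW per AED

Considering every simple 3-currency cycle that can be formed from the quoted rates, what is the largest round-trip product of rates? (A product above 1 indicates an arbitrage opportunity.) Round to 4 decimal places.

KRW→AED→CAD→KRW: 0.003393 × 0.3666 × 768.1 = 0.95542
KRW→CAD→AED→KRW: 0.001245 × 2.608 × 282.3 = 0.91662
Maximum is KRW→AED→CAD→KRW at 0.9554; no arbitrage — every cycle loses value.

0.9554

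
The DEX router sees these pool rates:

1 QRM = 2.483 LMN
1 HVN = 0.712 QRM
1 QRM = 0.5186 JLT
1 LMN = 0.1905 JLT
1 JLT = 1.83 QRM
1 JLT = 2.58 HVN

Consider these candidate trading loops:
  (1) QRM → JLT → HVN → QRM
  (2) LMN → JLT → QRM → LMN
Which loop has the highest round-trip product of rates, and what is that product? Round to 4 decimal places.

(1) 0.5186 × 2.58 × 0.712 = 0.95265
(2) 0.1905 × 1.83 × 2.483 = 0.86561
Highest is cycle (1) at 0.9526 (≤1, no arbitrage).

0.9526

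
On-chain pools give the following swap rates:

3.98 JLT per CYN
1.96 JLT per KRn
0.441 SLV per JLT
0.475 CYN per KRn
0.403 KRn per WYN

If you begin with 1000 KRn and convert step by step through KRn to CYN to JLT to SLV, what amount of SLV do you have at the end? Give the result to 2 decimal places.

1000 KRn × 0.475 = 475 CYN
475 CYN × 3.98 = 1890.5 JLT
1890.5 JLT × 0.441 = 833.7105 SLV

833.71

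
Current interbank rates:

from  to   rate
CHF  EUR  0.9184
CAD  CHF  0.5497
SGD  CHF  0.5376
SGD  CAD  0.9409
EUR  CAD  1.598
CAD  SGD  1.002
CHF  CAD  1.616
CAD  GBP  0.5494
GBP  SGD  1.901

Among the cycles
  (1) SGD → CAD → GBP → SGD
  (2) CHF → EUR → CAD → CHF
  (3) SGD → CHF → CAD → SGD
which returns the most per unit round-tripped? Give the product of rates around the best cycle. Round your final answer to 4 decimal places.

(1) 0.9409 × 0.5494 × 1.901 = 0.98268
(2) 0.9184 × 1.598 × 0.5497 = 0.80674
(3) 0.5376 × 1.616 × 1.002 = 0.87050
Highest is cycle (1) at 0.9827 (≤1, no arbitrage).

0.9827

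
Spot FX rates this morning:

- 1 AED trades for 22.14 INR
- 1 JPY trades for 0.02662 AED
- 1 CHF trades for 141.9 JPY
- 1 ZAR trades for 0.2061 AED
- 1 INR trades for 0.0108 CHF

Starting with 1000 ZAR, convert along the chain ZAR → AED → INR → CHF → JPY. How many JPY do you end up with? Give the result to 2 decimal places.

1000 ZAR × 0.2061 = 206.1 AED
206.1 AED × 22.14 = 4563.054 INR
4563.054 INR × 0.0108 = 49.2809832 CHF
49.2809832 CHF × 141.9 = 6992.97151608 JPY

6992.97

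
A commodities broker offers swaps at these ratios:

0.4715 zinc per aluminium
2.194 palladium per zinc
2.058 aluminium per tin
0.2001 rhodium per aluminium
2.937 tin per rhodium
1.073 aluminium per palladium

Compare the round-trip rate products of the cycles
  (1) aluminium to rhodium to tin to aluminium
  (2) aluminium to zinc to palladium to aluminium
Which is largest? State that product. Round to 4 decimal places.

1.2095

(1) 0.2001 × 2.937 × 2.058 = 1.20947
(2) 0.4715 × 2.194 × 1.073 = 1.10999
Highest is cycle (1) at 1.2095 (>1, arbitrage).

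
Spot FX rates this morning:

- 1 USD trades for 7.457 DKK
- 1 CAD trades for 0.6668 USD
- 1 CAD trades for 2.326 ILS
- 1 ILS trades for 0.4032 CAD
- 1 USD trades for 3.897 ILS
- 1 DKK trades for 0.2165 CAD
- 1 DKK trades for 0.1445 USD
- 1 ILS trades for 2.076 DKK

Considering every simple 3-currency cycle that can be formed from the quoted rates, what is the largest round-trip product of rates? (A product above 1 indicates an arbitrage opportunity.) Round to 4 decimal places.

ILS→DKK→USD→ILS: 2.076 × 0.1445 × 3.897 = 1.16903
CAD→USD→DKK→CAD: 0.6668 × 7.457 × 0.2165 = 1.07651
ILS→CAD→USD→ILS: 0.4032 × 0.6668 × 3.897 = 1.04772
ILS→DKK→CAD→ILS: 2.076 × 0.2165 × 2.326 = 1.04543
Maximum is ILS→DKK→USD→ILS at 1.1690; arbitrage exists.

1.1690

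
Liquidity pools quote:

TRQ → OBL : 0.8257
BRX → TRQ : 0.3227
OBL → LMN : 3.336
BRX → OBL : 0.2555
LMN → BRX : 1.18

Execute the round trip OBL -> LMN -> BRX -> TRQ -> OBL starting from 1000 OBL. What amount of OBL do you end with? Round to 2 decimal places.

1000 OBL × 3.336 = 3336 LMN
3336 LMN × 1.18 = 3936.48 BRX
3936.48 BRX × 0.3227 = 1270.302096 TRQ
1270.302096 TRQ × 0.8257 = 1048.8884406672 OBL

1048.89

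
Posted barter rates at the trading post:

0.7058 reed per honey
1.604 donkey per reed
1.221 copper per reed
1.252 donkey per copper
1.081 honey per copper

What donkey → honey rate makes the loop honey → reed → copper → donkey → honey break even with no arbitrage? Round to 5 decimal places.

Known legs of the cycle: 0.7058 × 1.221 × 1.252 = 1.0789508136
For no arbitrage the full-cycle product must be 1, so the missing rate is 1 / 1.0789508136 ≈ 0.9268263.

0.92683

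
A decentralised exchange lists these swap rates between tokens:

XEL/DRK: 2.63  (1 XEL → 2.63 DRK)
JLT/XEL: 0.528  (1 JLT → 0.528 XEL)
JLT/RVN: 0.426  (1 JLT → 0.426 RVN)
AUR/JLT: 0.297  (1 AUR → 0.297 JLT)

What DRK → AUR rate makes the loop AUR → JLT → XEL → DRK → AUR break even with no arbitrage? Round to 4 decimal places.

Known legs of the cycle: 0.297 × 0.528 × 2.63 = 0.41242608
For no arbitrage the full-cycle product must be 1, so the missing rate is 1 / 0.41242608 ≈ 2.424677.

2.4247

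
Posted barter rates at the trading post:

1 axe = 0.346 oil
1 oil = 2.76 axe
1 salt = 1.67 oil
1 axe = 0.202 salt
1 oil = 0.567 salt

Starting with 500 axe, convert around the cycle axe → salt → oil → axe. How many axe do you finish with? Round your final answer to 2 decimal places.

500 axe × 0.202 = 101 salt
101 salt × 1.67 = 168.67 oil
168.67 oil × 2.76 = 465.5292 axe

465.53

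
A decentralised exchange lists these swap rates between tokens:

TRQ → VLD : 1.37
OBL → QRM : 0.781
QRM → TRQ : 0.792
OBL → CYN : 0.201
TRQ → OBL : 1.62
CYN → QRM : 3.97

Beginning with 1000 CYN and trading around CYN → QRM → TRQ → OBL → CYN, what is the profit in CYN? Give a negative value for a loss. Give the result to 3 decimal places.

23.827

1000 CYN × 3.97 = 3970 QRM
3970 QRM × 0.792 = 3144.24 TRQ
3144.24 TRQ × 1.62 = 5093.6688 OBL
5093.6688 OBL × 0.201 = 1023.8274288 CYN
Net change: 1023.8274288 − 1000 = 23.8274288 CYN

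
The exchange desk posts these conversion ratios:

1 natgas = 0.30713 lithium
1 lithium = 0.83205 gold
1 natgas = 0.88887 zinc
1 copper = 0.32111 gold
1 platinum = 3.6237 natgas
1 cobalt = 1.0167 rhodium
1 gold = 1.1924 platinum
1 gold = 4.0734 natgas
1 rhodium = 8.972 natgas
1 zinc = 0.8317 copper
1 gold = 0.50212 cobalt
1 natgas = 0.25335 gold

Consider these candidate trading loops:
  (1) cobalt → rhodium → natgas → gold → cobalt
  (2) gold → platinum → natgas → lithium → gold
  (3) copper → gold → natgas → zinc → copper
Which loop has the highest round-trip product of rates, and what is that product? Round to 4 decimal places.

(1) 1.0167 × 8.972 × 0.25335 × 0.50212 = 1.16041
(2) 1.1924 × 3.6237 × 0.30713 × 0.83205 = 1.10420
(3) 0.32111 × 4.0734 × 0.88887 × 0.8317 = 0.96698
Highest is cycle (1) at 1.1604 (>1, arbitrage).

1.1604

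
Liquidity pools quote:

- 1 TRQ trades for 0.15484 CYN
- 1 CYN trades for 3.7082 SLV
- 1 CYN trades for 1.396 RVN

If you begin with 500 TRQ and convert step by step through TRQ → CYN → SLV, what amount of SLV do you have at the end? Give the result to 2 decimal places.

500 TRQ × 0.15484 = 77.42 CYN
77.42 CYN × 3.7082 = 287.088844 SLV

287.09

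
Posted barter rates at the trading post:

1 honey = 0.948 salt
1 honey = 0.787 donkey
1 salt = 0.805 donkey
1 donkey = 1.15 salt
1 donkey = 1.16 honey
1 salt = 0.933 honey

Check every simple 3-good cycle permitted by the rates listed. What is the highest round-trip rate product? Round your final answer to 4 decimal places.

0.8852

salt→donkey→honey→salt: 0.805 × 1.16 × 0.948 = 0.88524
salt→honey→donkey→salt: 0.933 × 0.787 × 1.15 = 0.84441
Maximum is salt→donkey→honey→salt at 0.8852; no arbitrage — every cycle loses value.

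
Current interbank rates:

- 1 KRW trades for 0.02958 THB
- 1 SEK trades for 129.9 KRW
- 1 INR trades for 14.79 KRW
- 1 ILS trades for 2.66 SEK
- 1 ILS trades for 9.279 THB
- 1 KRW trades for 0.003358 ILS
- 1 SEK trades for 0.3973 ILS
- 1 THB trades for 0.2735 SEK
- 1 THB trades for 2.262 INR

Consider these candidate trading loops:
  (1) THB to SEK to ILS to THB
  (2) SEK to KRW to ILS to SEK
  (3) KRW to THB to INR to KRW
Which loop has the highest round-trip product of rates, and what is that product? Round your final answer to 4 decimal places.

(1) 0.2735 × 0.3973 × 9.279 = 1.00827
(2) 129.9 × 0.003358 × 2.66 = 1.16030
(3) 0.02958 × 2.262 × 14.79 = 0.98960
Highest is cycle (2) at 1.1603 (>1, arbitrage).

1.1603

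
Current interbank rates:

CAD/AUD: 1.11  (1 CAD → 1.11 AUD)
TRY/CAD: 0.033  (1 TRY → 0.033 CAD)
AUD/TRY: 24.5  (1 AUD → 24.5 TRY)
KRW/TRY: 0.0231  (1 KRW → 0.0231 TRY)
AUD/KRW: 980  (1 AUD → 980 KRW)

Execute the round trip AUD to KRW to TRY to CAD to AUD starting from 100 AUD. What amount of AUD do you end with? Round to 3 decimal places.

100 AUD × 980 = 98000 KRW
98000 KRW × 0.0231 = 2263.8 TRY
2263.8 TRY × 0.033 = 74.7054 CAD
74.7054 CAD × 1.11 = 82.922994 AUD

82.923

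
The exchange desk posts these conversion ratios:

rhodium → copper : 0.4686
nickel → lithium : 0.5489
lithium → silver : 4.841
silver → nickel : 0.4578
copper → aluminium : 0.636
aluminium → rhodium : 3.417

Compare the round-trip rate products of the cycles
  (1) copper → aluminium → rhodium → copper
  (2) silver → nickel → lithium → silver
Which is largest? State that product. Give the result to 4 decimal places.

(1) 0.636 × 3.417 × 0.4686 = 1.01837
(2) 0.4578 × 0.5489 × 4.841 = 1.21648
Highest is cycle (2) at 1.2165 (>1, arbitrage).

1.2165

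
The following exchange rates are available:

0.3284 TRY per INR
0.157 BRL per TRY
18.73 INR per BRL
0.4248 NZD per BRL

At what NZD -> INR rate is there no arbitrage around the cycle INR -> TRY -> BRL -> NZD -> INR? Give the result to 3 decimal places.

Known legs of the cycle: 0.3284 × 0.157 × 0.4248 = 0.02190217824
For no arbitrage the full-cycle product must be 1, so the missing rate is 1 / 0.02190217824 ≈ 45.65756.

45.658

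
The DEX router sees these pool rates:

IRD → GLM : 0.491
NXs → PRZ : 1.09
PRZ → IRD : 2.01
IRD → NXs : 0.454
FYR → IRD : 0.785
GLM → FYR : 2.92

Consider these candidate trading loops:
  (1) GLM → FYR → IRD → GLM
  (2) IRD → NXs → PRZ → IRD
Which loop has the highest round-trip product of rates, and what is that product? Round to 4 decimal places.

(1) 2.92 × 0.785 × 0.491 = 1.12547
(2) 0.454 × 1.09 × 2.01 = 0.99467
Highest is cycle (1) at 1.1255 (>1, arbitrage).

1.1255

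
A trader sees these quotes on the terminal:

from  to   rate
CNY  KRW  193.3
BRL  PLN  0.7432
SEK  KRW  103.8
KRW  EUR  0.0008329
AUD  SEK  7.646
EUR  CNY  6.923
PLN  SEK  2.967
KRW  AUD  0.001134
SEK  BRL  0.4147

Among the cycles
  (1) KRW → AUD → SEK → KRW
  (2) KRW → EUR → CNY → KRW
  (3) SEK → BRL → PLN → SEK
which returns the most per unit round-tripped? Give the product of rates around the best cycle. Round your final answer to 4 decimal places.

1.1146

(1) 0.001134 × 7.646 × 103.8 = 0.90000
(2) 0.0008329 × 6.923 × 193.3 = 1.11460
(3) 0.4147 × 0.7432 × 2.967 = 0.91444
Highest is cycle (2) at 1.1146 (>1, arbitrage).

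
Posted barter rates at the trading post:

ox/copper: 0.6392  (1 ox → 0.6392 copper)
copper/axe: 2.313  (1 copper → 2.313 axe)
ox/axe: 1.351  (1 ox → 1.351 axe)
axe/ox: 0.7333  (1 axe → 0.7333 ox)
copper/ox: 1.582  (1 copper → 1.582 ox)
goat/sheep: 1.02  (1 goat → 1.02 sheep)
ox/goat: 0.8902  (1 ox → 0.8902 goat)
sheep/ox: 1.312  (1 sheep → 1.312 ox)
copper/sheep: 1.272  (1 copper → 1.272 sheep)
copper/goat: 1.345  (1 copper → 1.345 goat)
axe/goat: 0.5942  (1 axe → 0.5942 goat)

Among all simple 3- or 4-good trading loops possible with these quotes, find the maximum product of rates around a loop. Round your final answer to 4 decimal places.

goat→sheep→ox→goat: 1.02 × 1.312 × 0.8902 = 1.19130
copper→goat→sheep→ox→copper: 1.345 × 1.02 × 1.312 × 0.6392 = 1.15052
copper→axe→ox→copper: 2.313 × 0.7333 × 0.6392 = 1.08416
goat→sheep→ox→axe→goat: 1.02 × 1.312 × 1.351 × 0.5942 = 1.07429
copper→sheep→ox→copper: 1.272 × 1.312 × 0.6392 = 1.06674
Maximum is goat→sheep→ox→goat at 1.1913; arbitrage exists.

1.1913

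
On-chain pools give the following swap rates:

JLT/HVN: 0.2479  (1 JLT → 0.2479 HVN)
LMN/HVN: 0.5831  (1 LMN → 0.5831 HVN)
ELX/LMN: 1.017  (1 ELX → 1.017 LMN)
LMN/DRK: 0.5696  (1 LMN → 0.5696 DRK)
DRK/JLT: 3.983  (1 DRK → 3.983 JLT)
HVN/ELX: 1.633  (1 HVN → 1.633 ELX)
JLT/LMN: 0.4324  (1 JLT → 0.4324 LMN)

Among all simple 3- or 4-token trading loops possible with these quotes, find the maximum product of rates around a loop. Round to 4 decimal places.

0.9810

LMN→DRK→JLT→LMN: 0.5696 × 3.983 × 0.4324 = 0.98099
ELX→LMN→HVN→ELX: 1.017 × 0.5831 × 1.633 = 0.96839
Maximum is LMN→DRK→JLT→LMN at 0.9810; no arbitrage — every cycle loses value.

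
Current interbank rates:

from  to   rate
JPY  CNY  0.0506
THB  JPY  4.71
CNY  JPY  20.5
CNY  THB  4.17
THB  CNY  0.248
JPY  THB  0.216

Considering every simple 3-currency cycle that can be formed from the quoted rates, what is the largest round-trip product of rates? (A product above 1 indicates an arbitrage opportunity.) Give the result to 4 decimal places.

1.0981

THB→CNY→JPY→THB: 0.248 × 20.5 × 0.216 = 1.09814
THB→JPY→CNY→THB: 4.71 × 0.0506 × 4.17 = 0.99382
Maximum is THB→CNY→JPY→THB at 1.0981; arbitrage exists.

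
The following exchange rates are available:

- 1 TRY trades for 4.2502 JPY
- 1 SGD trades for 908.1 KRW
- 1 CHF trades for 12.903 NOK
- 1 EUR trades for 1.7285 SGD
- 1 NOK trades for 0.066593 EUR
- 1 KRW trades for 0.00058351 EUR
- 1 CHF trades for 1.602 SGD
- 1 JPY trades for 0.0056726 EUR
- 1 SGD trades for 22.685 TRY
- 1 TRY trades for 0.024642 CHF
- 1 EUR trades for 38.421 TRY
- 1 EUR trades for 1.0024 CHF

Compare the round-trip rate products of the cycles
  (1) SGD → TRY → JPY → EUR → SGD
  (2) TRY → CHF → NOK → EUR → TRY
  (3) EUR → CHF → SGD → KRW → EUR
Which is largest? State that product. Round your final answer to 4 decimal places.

0.9454

(1) 22.685 × 4.2502 × 0.0056726 × 1.7285 = 0.94537
(2) 0.024642 × 12.903 × 0.066593 × 38.421 = 0.81351
(3) 1.0024 × 1.602 × 908.1 × 0.00058351 = 0.85091
Highest is cycle (1) at 0.9454 (≤1, no arbitrage).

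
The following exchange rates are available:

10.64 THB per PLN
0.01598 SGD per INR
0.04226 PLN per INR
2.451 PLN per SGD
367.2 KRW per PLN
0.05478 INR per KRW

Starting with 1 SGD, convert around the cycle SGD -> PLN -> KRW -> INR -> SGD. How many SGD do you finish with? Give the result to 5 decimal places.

1 SGD × 2.451 = 2.451 PLN
2.451 PLN × 367.2 = 900.0072 KRW
900.0072 KRW × 0.05478 = 49.302394416 INR
49.302394416 INR × 0.01598 = 0.78785226276768 SGD

0.78785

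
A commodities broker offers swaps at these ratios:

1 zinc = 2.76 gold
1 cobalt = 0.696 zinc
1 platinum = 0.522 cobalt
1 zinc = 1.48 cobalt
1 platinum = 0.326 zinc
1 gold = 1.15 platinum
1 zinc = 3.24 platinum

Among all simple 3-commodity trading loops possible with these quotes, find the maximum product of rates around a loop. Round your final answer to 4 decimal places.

cobalt→zinc→platinum→cobalt: 0.696 × 3.24 × 0.522 = 1.17713
gold→platinum→zinc→gold: 1.15 × 0.326 × 2.76 = 1.03472
Maximum is cobalt→zinc→platinum→cobalt at 1.1771; arbitrage exists.

1.1771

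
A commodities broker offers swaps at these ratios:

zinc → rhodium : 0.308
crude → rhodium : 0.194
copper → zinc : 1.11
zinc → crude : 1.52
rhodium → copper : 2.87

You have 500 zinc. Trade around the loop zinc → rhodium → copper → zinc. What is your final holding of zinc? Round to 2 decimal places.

500 zinc × 0.308 = 154 rhodium
154 rhodium × 2.87 = 441.98 copper
441.98 copper × 1.11 = 490.5978 zinc

490.60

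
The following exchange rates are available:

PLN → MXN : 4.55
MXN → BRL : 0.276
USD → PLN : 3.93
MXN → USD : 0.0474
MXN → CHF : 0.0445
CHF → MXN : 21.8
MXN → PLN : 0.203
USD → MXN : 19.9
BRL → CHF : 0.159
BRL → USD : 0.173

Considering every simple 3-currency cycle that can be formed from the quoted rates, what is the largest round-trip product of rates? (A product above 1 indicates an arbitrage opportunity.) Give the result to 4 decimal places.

0.9567

CHF→MXN→BRL→CHF: 21.8 × 0.276 × 0.159 = 0.95667
BRL→USD→MXN→BRL: 0.173 × 19.9 × 0.276 = 0.95019
MXN→USD→PLN→MXN: 0.0474 × 3.93 × 4.55 = 0.84758
Maximum is CHF→MXN→BRL→CHF at 0.9567; no arbitrage — every cycle loses value.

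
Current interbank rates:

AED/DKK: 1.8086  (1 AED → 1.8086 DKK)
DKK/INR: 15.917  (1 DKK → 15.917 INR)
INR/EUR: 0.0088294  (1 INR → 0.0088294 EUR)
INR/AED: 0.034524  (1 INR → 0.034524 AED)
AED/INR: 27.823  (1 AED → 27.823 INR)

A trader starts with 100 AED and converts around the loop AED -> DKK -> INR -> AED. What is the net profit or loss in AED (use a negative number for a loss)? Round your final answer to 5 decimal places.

-0.61408

100 AED × 1.8086 = 180.86 DKK
180.86 DKK × 15.917 = 2878.74862 INR
2878.74862 INR × 0.034524 = 99.38591735688 AED
Net change: 99.38591735688 − 100 = -0.61408264312 AED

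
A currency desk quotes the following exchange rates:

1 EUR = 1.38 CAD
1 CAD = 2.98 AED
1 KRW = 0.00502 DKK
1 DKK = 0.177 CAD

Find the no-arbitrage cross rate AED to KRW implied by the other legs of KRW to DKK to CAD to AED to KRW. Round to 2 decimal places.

377.67

Known legs of the cycle: 0.00502 × 0.177 × 2.98 = 0.0026478492
For no arbitrage the full-cycle product must be 1, so the missing rate is 1 / 0.0026478492 ≈ 377.6650.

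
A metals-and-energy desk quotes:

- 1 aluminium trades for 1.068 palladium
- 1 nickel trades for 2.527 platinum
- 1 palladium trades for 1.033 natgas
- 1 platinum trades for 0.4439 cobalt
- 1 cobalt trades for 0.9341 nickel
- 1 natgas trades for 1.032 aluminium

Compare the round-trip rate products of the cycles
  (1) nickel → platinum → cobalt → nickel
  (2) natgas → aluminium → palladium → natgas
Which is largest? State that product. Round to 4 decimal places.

1.1385

(1) 2.527 × 0.4439 × 0.9341 = 1.04781
(2) 1.032 × 1.068 × 1.033 = 1.13855
Highest is cycle (2) at 1.1385 (>1, arbitrage).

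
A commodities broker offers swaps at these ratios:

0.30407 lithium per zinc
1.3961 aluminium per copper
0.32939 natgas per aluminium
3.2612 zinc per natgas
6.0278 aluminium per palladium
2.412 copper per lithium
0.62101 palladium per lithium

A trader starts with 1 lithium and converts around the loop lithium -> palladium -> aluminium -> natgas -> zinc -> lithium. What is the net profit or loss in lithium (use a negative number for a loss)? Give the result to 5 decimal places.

1 lithium × 0.62101 = 0.62101 palladium
0.62101 palladium × 6.0278 = 3.743324078 aluminium
3.743324078 aluminium × 0.32939 = 1.23301351805242 natgas
1.23301351805242 natgas × 3.2612 = 4.021103685072552104 zinc
4.021103685072552104 zinc × 0.30407 = 1.22269699752001091826328 lithium
Net change: 1.22269699752001091826328 − 1 = 0.22269699752001091826328 lithium

0.22270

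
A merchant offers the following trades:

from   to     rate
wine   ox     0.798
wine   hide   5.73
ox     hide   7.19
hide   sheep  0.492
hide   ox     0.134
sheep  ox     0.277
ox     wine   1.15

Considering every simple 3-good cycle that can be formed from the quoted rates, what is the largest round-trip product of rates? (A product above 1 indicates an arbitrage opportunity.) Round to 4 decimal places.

0.9799

sheep→ox→hide→sheep: 0.277 × 7.19 × 0.492 = 0.97988
wine→hide→ox→wine: 5.73 × 0.134 × 1.15 = 0.88299
Maximum is sheep→ox→hide→sheep at 0.9799; no arbitrage — every cycle loses value.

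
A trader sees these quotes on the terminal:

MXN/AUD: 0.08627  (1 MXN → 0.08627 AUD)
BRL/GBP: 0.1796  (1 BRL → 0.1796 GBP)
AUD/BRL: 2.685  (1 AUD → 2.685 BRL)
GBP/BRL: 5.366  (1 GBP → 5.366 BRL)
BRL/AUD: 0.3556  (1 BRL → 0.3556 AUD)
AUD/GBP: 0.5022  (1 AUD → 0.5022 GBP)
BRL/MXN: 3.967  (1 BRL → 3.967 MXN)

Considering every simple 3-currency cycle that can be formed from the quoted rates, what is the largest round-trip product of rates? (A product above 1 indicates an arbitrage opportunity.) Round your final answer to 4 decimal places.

AUD→GBP→BRL→AUD: 0.5022 × 5.366 × 0.3556 = 0.95827
AUD→BRL→MXN→AUD: 2.685 × 3.967 × 0.08627 = 0.91890
Maximum is AUD→GBP→BRL→AUD at 0.9583; no arbitrage — every cycle loses value.

0.9583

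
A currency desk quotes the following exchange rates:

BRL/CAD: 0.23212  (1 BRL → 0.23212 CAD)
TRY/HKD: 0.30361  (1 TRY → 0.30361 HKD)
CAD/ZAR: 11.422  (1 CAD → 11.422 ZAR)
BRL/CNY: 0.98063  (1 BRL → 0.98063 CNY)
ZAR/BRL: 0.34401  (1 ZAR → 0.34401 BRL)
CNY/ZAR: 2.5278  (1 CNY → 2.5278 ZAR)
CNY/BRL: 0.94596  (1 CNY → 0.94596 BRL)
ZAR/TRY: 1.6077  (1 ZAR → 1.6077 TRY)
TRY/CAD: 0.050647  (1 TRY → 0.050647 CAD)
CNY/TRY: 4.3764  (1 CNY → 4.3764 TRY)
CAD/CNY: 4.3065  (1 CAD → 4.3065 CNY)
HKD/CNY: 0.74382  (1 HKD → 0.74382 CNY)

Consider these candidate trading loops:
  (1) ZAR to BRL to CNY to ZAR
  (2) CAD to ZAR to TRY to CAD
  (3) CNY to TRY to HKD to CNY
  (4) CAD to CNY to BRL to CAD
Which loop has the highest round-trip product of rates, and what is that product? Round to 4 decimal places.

0.9883

(1) 0.34401 × 0.98063 × 2.5278 = 0.85274
(2) 11.422 × 1.6077 × 0.050647 = 0.93004
(3) 4.3764 × 0.30361 × 0.74382 = 0.98833
(4) 4.3065 × 0.94596 × 0.23212 = 0.94561
Highest is cycle (3) at 0.9883 (≤1, no arbitrage).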